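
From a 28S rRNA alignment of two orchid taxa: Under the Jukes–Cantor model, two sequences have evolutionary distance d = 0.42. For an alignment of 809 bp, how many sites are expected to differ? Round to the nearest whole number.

260

Invert JC69: p = (3/4)(1 − e^(−4d/3)) = 0.75 × (1 − e^(-0.56)) = 0.75 × (1 − 0.571209) = 0.321593.
Expected differing sites = pL ≈ 0.321593 × 809 = 260.168737 ≈ 260.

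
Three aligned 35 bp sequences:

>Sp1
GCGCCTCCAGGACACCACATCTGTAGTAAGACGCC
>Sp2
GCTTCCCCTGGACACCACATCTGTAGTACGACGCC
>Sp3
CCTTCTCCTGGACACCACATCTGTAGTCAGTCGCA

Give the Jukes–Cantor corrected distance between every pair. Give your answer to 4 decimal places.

d(Sp1,Sp2) = 0.1585, d(Sp1,Sp3) = 0.2326, d(Sp2,Sp3) = 0.1946

Sp1–Sp2: 5/35 sites differ → p ≈ 0.142857, d = −0.75 ln(1 − 0.190476) = 0.158482 ≈ 0.1585.
Sp1–Sp3: 7/35 sites differ → p = 0.2, d = −0.75 ln(1 − 0.266667) = 0.232617 ≈ 0.2326.
Sp2–Sp3: 6/35 sites differ → p ≈ 0.171429, d = −0.75 ln(1 − 0.228572) = 0.194634 ≈ 0.1946.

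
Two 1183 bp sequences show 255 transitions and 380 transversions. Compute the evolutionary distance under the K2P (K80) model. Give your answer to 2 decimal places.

0.95

P = 255/1183 ≈ 0.215554 and Q = 380/1183 ≈ 0.321217.
Under the Kimura two-parameter model, d = −½ ln(1 − 2P − Q) − ¼ ln(1 − 2Q).
1 − 2P − Q = 0.247675, giving −½ ln(0.247675) = 0.697819.
1 − 2Q = 0.357566, giving −¼ ln(0.357566) = 0.257109.
d = 0.697819 + 0.257109 = 0.954928.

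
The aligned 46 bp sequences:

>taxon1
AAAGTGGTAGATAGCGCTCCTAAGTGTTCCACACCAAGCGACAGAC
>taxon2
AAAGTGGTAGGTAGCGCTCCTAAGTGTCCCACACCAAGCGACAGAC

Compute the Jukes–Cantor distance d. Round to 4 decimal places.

The sequences differ at 2 of 46 sites (11, 28), so p = 2/46 ≈ 0.043478.
d = −(3/4) ln(1 − 4p/3) = −0.75 ln(1 − 0.057971) = −0.75 ln(0.942029)
  = −0.75 × (-0.059719) = 0.044789 substitutions/site.

0.0448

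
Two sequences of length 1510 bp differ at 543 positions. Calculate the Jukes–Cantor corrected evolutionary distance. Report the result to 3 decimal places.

0.490

p = 543/1510 ≈ 0.359603.
d = −(3/4) ln(1 − 4p/3) = −0.75 ln(1 − 0.479471) = −0.75 ln(0.520529)
  = −0.75 × (-0.652910) = 0.489683 substitutions/site.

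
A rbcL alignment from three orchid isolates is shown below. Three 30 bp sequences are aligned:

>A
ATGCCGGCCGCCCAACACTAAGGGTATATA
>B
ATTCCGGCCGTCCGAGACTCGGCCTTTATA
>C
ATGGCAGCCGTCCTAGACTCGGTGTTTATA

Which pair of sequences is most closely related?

B and C

A–B: 9/30 differ, p = 0.300, d = 0.383.
A–C: 9/30 differ, p = 0.300, d = 0.383.
B–C: 6/30 differ, p = 0.200, d = 0.233.
The smallest distance is between B and C.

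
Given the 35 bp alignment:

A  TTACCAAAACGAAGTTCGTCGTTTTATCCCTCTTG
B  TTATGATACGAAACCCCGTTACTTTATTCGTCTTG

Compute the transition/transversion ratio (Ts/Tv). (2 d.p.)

Transitions are A↔G and C↔T; transversions are all other mismatches.
Transitions: 8. Transversions: 6.
R = 8/6 = 1.333333… ≈ 1.33 (to 2 d.p.).

1.33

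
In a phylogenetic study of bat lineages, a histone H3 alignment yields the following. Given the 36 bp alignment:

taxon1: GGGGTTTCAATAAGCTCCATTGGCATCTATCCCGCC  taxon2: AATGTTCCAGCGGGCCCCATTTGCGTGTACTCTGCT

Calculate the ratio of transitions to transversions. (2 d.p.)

4.33

Transitions are A↔G and C↔T; transversions are all other mismatches.
Transitions: 13. Transversions: 3.
R = 13/3 = 4.333333… ≈ 4.33 (to 2 d.p.).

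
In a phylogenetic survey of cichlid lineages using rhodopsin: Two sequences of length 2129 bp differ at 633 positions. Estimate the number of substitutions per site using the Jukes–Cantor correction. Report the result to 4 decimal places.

0.3787

p = 633/2129 ≈ 0.297323.
d = −(3/4) ln(1 − 4p/3) = −0.75 ln(1 − 0.396431) = −0.75 ln(0.603569)
  = −0.75 × (-0.504895) = 0.378671 substitutions/site.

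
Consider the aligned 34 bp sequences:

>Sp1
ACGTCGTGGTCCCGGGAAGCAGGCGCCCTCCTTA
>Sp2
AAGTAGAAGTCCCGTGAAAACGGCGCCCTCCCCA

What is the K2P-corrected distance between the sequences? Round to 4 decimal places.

Of 34 sites, 4 differences are transitions and 6 are transversions, so P = 4/34 ≈ 0.117647 and Q = 6/34 ≈ 0.176471.
Under the Kimura two-parameter model, d = −½ ln(1 − 2P − Q) − ¼ ln(1 − 2Q).
1 − 2P − Q = 0.588235, giving −½ ln(0.588235) = 0.265314.
1 − 2Q = 0.647058, giving −¼ ln(0.647058) = 0.108830.
d = 0.265314 + 0.108830 = 0.374144.

0.3741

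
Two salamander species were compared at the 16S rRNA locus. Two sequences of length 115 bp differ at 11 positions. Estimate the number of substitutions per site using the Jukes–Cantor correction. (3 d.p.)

p = 11/115 ≈ 0.095652.
d = −(3/4) ln(1 − 4p/3) = −0.75 ln(1 − 0.127536) = −0.75 ln(0.872464)
  = −0.75 × (-0.136434) = 0.102326 substitutions/site.

0.102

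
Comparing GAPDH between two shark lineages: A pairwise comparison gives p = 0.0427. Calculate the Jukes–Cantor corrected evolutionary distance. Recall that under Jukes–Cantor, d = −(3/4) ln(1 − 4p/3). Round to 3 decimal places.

0.044

d = −(3/4) ln(1 − 4p/3) = −0.75 ln(1 − 0.056933) = −0.75 ln(0.943067)
  = −0.75 × (-0.058618) = 0.043964 substitutions/site.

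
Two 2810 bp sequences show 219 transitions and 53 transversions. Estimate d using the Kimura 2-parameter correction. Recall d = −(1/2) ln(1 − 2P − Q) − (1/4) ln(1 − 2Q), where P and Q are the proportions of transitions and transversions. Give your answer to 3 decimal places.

0.106

P = 219/2810 ≈ 0.077936 and Q = 53/2810 ≈ 0.018861.
Under the Kimura two-parameter model, d = −½ ln(1 − 2P − Q) − ¼ ln(1 − 2Q).
1 − 2P − Q = 0.825267, giving −½ ln(0.825267) = 0.096024.
1 − 2Q = 0.962278, giving −¼ ln(0.962278) = 0.009613.
d = 0.096024 + 0.009613 = 0.105637.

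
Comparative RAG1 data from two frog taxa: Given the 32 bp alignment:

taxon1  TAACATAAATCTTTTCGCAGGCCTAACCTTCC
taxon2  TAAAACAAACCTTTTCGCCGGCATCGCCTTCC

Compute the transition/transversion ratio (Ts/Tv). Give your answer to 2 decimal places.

Transitions are A↔G and C↔T; transversions are all other mismatches.
Transitions: 3. Transversions: 4.
R = 3/4 = 0.75.

0.75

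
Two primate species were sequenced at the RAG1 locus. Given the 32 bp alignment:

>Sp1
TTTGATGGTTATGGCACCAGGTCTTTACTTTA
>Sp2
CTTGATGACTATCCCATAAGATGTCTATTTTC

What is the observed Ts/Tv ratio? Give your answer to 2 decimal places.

Transitions are A↔G and C↔T; transversions are all other mismatches.
Transitions: 7. Transversions: 5.
R = 7/5 = 1.40.

1.40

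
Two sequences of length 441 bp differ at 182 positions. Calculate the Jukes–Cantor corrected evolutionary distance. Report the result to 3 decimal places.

0.599

p = 182/441 ≈ 0.412698.
d = −(3/4) ln(1 − 4p/3) = −0.75 ln(1 − 0.550264) = −0.75 ln(0.449736)
  = −0.75 × (-0.799095) = 0.599321 substitutions/site.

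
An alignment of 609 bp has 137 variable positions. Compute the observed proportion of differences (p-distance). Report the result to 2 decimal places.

0.22

p = 137/609 = 0.224958… ≈ 0.22 (to 2 d.p.).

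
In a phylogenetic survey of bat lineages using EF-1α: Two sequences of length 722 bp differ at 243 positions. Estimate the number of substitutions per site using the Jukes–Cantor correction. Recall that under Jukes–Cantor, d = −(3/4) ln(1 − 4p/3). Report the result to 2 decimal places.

p = 243/722 ≈ 0.336565.
d = −(3/4) ln(1 − 4p/3) = −0.75 ln(1 − 0.448753) = −0.75 ln(0.551247)
  = −0.75 × (-0.595572) = 0.446679 substitutions/site.

0.45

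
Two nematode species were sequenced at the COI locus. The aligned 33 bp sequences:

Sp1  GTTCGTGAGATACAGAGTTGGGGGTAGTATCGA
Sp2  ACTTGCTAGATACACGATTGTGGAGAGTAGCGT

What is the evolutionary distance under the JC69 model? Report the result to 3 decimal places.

0.559

The sequences differ at 13 of 33 sites, so p = 13/33 ≈ 0.393939.
d = −(3/4) ln(1 − 4p/3) = −0.75 ln(1 − 0.525252) = −0.75 ln(0.474748)
  = −0.75 × (-0.744971) = 0.558728 substitutions/site.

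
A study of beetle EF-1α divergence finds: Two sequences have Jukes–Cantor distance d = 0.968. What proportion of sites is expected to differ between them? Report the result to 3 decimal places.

0.544

p = (3/4)(1 − e^(−4d/3)) = 0.75 × (1 − e^(-1.290667)) = 0.75 × (1 − 0.275087) = 0.543685.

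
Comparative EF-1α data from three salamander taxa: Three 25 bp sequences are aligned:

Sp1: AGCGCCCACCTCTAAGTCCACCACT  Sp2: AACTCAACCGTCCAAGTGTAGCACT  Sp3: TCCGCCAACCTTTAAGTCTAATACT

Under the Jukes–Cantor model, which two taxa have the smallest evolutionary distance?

Sp1 and Sp3

Sp1–Sp2: 10/25 differ, p = 0.400, d = 0.572.
Sp1–Sp3: 7/25 differ, p = 0.280, d = 0.351.
Sp2–Sp3: 11/25 differ, p = 0.440, d = 0.663.
The smallest distance is between Sp1 and Sp3.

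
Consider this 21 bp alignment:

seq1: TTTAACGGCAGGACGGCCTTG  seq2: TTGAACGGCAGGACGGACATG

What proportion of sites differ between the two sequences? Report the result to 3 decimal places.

The sequences differ at 3 of 21 positions (sites 3, 17, 19).
p = 3/21 = 0.142857… ≈ 0.143 (to 3 d.p.).

0.143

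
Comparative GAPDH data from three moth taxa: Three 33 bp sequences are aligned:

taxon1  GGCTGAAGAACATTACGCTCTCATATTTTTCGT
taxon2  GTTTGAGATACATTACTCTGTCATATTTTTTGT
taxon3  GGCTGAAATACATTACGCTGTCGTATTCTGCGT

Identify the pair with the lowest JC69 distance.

taxon1 and taxon3

taxon1–taxon2: 8/33 differ, p = 0.242, d = 0.293.
taxon1–taxon3: 6/33 differ, p = 0.182, d = 0.208.
taxon2–taxon3: 8/33 differ, p = 0.242, d = 0.293.
The smallest distance is between taxon1 and taxon3.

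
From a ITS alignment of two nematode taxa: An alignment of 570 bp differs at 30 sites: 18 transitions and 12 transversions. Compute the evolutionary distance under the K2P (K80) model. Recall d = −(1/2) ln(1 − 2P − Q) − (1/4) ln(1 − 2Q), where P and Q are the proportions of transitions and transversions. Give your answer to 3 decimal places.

0.055

P = 18/570 ≈ 0.031579 and Q = 12/570 ≈ 0.021053.
Under the Kimura two-parameter model, d = −½ ln(1 − 2P − Q) − ¼ ln(1 − 2Q).
1 − 2P − Q = 0.915789, giving −½ ln(0.915789) = 0.043985.
1 − 2Q = 0.957894, giving −¼ ln(0.957894) = 0.010755.
d = 0.043985 + 0.010755 = 0.054740.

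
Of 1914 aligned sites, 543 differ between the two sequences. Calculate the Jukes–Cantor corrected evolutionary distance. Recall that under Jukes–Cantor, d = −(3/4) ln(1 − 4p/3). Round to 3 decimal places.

p = 543/1914 ≈ 0.283699.
d = −(3/4) ln(1 − 4p/3) = −0.75 ln(1 − 0.378265) = −0.75 ln(0.621735)
  = −0.75 × (-0.475241) = 0.356431 substitutions/site.

0.356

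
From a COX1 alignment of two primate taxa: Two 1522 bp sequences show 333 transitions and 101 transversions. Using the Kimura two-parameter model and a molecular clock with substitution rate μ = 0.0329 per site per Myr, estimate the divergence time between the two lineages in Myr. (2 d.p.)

5.87

P = 333/1522 ≈ 0.218791 and Q = 101/1522 ≈ 0.06636.
Under the Kimura two-parameter model, d = −½ ln(1 − 2P − Q) − ¼ ln(1 − 2Q).
1 − 2P − Q = 0.496058, giving −½ ln(0.496058) = 0.350531.
1 − 2Q = 0.86728, giving −¼ ln(0.86728) = 0.035598.
d = 0.350531 + 0.035598 = 0.386129.
Under a molecular clock d = 2μt, so t = d/(2μ) = 0.386129 / (2 × 0.0329) = 5.87 Myr.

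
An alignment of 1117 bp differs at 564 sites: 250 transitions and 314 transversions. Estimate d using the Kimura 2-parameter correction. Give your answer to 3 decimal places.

0.859

P = 250/1117 ≈ 0.223814 and Q = 314/1117 ≈ 0.28111.
Under the Kimura two-parameter model, d = −½ ln(1 − 2P − Q) − ¼ ln(1 − 2Q).
1 − 2P − Q = 0.271262, giving −½ ln(0.271262) = 0.652335.
1 − 2Q = 0.43778, giving −¼ ln(0.43778) = 0.206510.
d = 0.652335 + 0.206510 = 0.858845.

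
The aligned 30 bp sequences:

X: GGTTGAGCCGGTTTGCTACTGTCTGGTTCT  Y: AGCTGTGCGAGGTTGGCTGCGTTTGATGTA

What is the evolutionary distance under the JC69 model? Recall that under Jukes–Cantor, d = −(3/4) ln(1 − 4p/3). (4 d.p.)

The sequences differ at 16 of 30 sites, so p = 16/30 ≈ 0.533333.
d = −(3/4) ln(1 − 4p/3) = −0.75 ln(1 − 0.711111) = −0.75 ln(0.288889)
  = −0.75 × (-1.241713) = 0.931285 substitutions/site.

0.9313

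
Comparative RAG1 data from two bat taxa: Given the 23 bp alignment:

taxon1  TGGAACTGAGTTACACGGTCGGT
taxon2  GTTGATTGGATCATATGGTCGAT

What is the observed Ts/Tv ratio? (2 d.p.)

2.67

Transitions are A↔G and C↔T; transversions are all other mismatches.
Transitions: 8. Transversions: 3.
R = 8/3 = 2.666666… ≈ 2.67 (to 2 d.p.).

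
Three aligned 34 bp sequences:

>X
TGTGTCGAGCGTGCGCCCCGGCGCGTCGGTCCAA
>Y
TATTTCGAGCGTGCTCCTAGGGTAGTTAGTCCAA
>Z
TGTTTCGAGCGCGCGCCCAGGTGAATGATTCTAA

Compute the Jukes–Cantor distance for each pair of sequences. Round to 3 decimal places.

X–Y: 10/34 sites differ → p ≈ 0.294118, d = −0.75 ln(1 − 0.392157) = 0.373379 ≈ 0.373.
X–Z: 10/34 sites differ → p ≈ 0.294118, d = −0.75 ln(1 − 0.392157) = 0.373379 ≈ 0.373.
Y–Z: 10/34 sites differ → p ≈ 0.294118, d = −0.75 ln(1 − 0.392157) = 0.373379 ≈ 0.373.

d(X,Y) = 0.373, d(X,Z) = 0.373, d(Y,Z) = 0.373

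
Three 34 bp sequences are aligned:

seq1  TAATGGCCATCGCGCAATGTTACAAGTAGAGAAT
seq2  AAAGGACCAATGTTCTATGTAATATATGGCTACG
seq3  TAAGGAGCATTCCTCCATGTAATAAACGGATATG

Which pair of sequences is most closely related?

seq1–seq2: 17/34 differ, p = 0.500, d = 0.824.
seq1–seq3: 15/34 differ, p = 0.441, d = 0.665.
seq2–seq3: 10/34 differ, p = 0.294, d = 0.373.
The smallest distance is between seq2 and seq3.

seq2 and seq3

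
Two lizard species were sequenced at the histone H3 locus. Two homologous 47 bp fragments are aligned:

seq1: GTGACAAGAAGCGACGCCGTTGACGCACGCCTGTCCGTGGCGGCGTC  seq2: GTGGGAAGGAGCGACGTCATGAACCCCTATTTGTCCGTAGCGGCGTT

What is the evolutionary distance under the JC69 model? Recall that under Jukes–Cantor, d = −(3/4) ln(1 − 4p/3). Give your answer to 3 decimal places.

0.416

The sequences differ at 15 of 47 sites, so p = 15/47 ≈ 0.319149.
d = −(3/4) ln(1 − 4p/3) = −0.75 ln(1 − 0.425532) = −0.75 ln(0.574468)
  = −0.75 × (-0.554311) = 0.415733 substitutions/site.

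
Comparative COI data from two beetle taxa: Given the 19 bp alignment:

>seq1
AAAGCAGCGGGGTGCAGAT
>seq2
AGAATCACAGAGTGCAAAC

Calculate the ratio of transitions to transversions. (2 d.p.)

8.00

Transitions are A↔G and C↔T; transversions are all other mismatches.
Transitions: 8. Transversions: 1.
R = 8/1 = 8.00.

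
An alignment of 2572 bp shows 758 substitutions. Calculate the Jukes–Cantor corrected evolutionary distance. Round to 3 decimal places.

0.374

p = 758/2572 ≈ 0.294712.
d = −(3/4) ln(1 − 4p/3) = −0.75 ln(1 − 0.392949) = −0.75 ln(0.607051)
  = −0.75 × (-0.499142) = 0.374357 substitutions/site.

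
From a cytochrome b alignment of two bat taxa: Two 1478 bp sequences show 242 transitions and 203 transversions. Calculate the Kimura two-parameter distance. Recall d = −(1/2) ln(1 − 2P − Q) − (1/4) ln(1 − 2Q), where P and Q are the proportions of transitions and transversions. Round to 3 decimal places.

0.393

P = 242/1478 ≈ 0.163735 and Q = 203/1478 ≈ 0.137348.
Under the Kimura two-parameter model, d = −½ ln(1 − 2P − Q) − ¼ ln(1 − 2Q).
1 − 2P − Q = 0.535182, giving −½ ln(0.535182) = 0.312574.
1 − 2Q = 0.725304, giving −¼ ln(0.725304) = 0.080291.
d = 0.312574 + 0.080291 = 0.392865.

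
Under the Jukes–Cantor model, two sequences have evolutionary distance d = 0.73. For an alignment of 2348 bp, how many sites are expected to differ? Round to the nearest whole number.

Invert JC69: p = (3/4)(1 − e^(−4d/3)) = 0.75 × (1 − e^(-0.973333)) = 0.75 × (1 − 0.377822) = 0.466634.
Expected differing sites = pL ≈ 0.466634 × 2348 = 1095.656632 ≈ 1096.

1096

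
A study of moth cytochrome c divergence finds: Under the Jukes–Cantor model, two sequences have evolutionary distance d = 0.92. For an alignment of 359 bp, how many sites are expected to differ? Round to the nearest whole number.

190

Invert JC69: p = (3/4)(1 − e^(−4d/3)) = 0.75 × (1 − e^(-1.226667)) = 0.75 × (1 − 0.293268) = 0.530049.
Expected differing sites = pL ≈ 0.530049 × 359 = 190.287591 ≈ 190.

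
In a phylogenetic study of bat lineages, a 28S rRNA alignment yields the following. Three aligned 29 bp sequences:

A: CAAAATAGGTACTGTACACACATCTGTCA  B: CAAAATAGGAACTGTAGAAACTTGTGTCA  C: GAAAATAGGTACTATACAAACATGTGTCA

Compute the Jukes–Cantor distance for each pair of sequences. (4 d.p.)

A–B: 5/29 sites differ → p ≈ 0.172414, d = −0.75 ln(1 − 0.229885) = 0.195912 ≈ 0.1959.
A–C: 4/29 sites differ → p ≈ 0.137931, d = −0.75 ln(1 − 0.183908) = 0.152421 ≈ 0.1524.
B–C: 5/29 sites differ → p ≈ 0.172414, d = −0.75 ln(1 − 0.229885) = 0.195912 ≈ 0.1959.

d(A,B) = 0.1959, d(A,C) = 0.1524, d(B,C) = 0.1959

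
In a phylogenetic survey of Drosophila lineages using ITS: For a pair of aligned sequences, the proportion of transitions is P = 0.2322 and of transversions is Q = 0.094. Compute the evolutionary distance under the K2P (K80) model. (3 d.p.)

Under the Kimura two-parameter model, d = −½ ln(1 − 2P − Q) − ¼ ln(1 − 2Q).
1 − 2P − Q = 0.4416, giving −½ ln(0.4416) = 0.408675.
1 − 2Q = 0.812, giving −¼ ln(0.812) = 0.052064.
d = 0.408675 + 0.052064 = 0.460739.

0.461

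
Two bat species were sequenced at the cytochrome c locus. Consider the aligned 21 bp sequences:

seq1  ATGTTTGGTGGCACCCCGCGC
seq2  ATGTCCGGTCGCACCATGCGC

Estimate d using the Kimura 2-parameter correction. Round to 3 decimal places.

Of 21 sites, 3 differences are transitions and 2 are transversions, so P = 3/21 ≈ 0.142857 and Q = 2/21 ≈ 0.095238.
Under the Kimura two-parameter model, d = −½ ln(1 − 2P − Q) − ¼ ln(1 − 2Q).
1 − 2P − Q = 0.619048, giving −½ ln(0.619048) = 0.239786.
1 − 2Q = 0.809524, giving −¼ ln(0.809524) = 0.052827.
d = 0.239786 + 0.052827 = 0.292613.

0.293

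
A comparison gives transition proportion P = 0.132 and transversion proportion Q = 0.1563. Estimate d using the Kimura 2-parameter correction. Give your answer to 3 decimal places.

Under the Kimura two-parameter model, d = −½ ln(1 − 2P − Q) − ¼ ln(1 − 2Q).
1 − 2P − Q = 0.5797, giving −½ ln(0.5797) = 0.272622.
1 − 2Q = 0.6874, giving −¼ ln(0.6874) = 0.093710.
d = 0.272622 + 0.093710 = 0.366332.

0.366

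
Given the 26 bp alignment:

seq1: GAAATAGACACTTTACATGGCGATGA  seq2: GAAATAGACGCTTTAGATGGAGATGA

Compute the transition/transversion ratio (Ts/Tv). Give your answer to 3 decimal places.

0.500

Transitions are A↔G and C↔T; transversions are all other mismatches.
Transitions: 1. Transversions: 2.
R = 1/2 = 0.500.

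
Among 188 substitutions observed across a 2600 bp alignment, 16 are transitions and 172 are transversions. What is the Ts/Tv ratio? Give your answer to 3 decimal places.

0.093

R = 16/172 = 0.093023… ≈ 0.093 (to 3 d.p.).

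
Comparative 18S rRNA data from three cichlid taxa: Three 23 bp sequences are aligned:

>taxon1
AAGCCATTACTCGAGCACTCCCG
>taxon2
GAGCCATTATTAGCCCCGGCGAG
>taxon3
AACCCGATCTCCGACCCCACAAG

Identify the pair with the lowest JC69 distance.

taxon1 and taxon2

taxon1–taxon2: 10/23 differ, p = 0.435, d = 0.650.
taxon1–taxon3: 11/23 differ, p = 0.478, d = 0.761.
taxon2–taxon3: 11/23 differ, p = 0.478, d = 0.761.
The smallest distance is between taxon1 and taxon2.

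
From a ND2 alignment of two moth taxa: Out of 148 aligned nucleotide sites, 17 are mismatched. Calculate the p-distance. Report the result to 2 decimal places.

p = 17/148 = 0.114864… ≈ 0.11 (to 2 d.p.).

0.11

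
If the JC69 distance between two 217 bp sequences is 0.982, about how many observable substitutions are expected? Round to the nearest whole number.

119

Invert JC69: p = (3/4)(1 − e^(−4d/3)) = 0.75 × (1 − e^(-1.309333)) = 0.75 × (1 − 0.270000) = 0.547500.
Expected differing sites = pL ≈ 0.547500 × 217 = 118.8075 ≈ 119.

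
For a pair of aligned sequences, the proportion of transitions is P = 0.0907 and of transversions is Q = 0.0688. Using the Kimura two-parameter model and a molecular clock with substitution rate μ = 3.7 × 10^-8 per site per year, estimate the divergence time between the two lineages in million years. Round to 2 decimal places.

2.45

Under the Kimura two-parameter model, d = −½ ln(1 − 2P − Q) − ¼ ln(1 − 2Q).
1 − 2P − Q = 0.7498, giving −½ ln(0.7498) = 0.143974.
1 − 2Q = 0.8624, giving −¼ ln(0.8624) = 0.037009.
d = 0.143974 + 0.037009 = 0.180983.
Under a molecular clock d = 2μt, so t = d/(2μ) = 0.180983 / (2 × 3.7 × 10^-8) = 2.45 million years.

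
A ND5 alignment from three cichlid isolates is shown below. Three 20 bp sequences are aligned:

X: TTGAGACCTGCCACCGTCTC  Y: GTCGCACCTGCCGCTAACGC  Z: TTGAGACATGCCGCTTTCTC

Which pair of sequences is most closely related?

X–Y: 9/20 differ, p = 0.450, d = 0.687.
X–Z: 4/20 differ, p = 0.200, d = 0.233.
Y–Z: 8/20 differ, p = 0.400, d = 0.572.
The smallest distance is between X and Z.

X and Z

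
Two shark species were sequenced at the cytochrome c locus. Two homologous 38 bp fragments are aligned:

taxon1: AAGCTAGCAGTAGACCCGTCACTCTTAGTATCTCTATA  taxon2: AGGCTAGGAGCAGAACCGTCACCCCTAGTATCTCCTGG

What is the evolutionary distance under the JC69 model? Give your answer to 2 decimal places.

0.32

The sequences differ at 10 of 38 sites (2, 8, 11, 15, 23, 25, 35, 36, 37, 38), so p = 10/38 ≈ 0.263158.
d = −(3/4) ln(1 − 4p/3) = −0.75 ln(1 − 0.350877) = −0.75 ln(0.649123)
  = −0.75 × (-0.432133) = 0.324100 substitutions/site.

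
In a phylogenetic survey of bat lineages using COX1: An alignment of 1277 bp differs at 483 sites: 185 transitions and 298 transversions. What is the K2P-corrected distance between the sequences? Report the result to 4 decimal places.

P = 185/1277 ≈ 0.144871 and Q = 298/1277 ≈ 0.233359.
Under the Kimura two-parameter model, d = −½ ln(1 − 2P − Q) − ¼ ln(1 − 2Q).
1 − 2P − Q = 0.476899, giving −½ ln(0.476899) = 0.370225.
1 − 2Q = 0.533282, giving −¼ ln(0.533282) = 0.157176.
d = 0.370225 + 0.157176 = 0.527401.

0.5274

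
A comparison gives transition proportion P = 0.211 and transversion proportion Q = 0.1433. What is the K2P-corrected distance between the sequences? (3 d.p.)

0.501

Under the Kimura two-parameter model, d = −½ ln(1 − 2P − Q) − ¼ ln(1 − 2Q).
1 − 2P − Q = 0.4347, giving −½ ln(0.4347) = 0.416550.
1 − 2Q = 0.7134, giving −¼ ln(0.7134) = 0.084428.
d = 0.416550 + 0.084428 = 0.500978.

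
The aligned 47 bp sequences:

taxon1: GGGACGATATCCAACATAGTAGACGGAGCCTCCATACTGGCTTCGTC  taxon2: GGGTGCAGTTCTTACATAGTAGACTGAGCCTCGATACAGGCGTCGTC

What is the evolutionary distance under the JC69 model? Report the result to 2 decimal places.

The sequences differ at 11 of 47 sites, so p = 11/47 ≈ 0.234043.
d = −(3/4) ln(1 − 4p/3) = −0.75 ln(1 − 0.312057) = −0.75 ln(0.687943)
  = −0.75 × (-0.374049) = 0.280537 substitutions/site.

0.28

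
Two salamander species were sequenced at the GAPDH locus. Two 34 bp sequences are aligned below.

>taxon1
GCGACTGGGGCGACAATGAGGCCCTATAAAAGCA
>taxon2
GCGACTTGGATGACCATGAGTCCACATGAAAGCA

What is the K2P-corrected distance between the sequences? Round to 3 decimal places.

Of 34 sites, 4 differences are transitions and 4 are transversions, so P = 4/34 ≈ 0.117647 and Q = 4/34 ≈ 0.117647.
Under the Kimura two-parameter model, d = −½ ln(1 − 2P − Q) − ¼ ln(1 − 2Q).
1 − 2P − Q = 0.647059, giving −½ ln(0.647059) = 0.217659.
1 − 2Q = 0.764706, giving −¼ ln(0.764706) = 0.067066.
d = 0.217659 + 0.067066 = 0.284725.

0.285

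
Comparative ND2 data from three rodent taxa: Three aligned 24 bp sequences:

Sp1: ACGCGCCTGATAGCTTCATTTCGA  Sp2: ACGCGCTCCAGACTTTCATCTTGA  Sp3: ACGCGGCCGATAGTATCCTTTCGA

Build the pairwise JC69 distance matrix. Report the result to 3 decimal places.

Sp1–Sp2: 8/24 sites differ → p ≈ 0.333333, d = −0.75 ln(1 − 0.444444) = 0.440839 ≈ 0.441.
Sp1–Sp3: 5/24 sites differ → p ≈ 0.208333, d = −0.75 ln(1 − 0.277777) = 0.244066 ≈ 0.244.
Sp2–Sp3: 9/24 sites differ → p = 0.375, d = −0.75 ln(1 − 0.5) = 0.519860 ≈ 0.520.

d(Sp1,Sp2) = 0.441, d(Sp1,Sp3) = 0.244, d(Sp2,Sp3) = 0.520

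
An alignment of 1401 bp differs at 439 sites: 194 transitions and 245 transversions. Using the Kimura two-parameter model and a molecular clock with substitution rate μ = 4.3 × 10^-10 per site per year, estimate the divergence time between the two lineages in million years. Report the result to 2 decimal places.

474.62

P = 194/1401 ≈ 0.138473 and Q = 245/1401 ≈ 0.174875.
Under the Kimura two-parameter model, d = −½ ln(1 − 2P − Q) − ¼ ln(1 − 2Q).
1 − 2P − Q = 0.548179, giving −½ ln(0.548179) = 0.300577.
1 − 2Q = 0.65025, giving −¼ ln(0.65025) = 0.107600.
d = 0.300577 + 0.107600 = 0.408177.
Under a molecular clock d = 2μt, so t = d/(2μ) = 0.408177 / (2 × 4.3 × 10^-10) = 474.62 million years.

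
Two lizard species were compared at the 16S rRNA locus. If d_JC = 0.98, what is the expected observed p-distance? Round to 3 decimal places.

0.547

p = (3/4)(1 − e^(−4d/3)) = 0.75 × (1 − e^(-1.306667)) = 0.75 × (1 − 0.270721) = 0.546959.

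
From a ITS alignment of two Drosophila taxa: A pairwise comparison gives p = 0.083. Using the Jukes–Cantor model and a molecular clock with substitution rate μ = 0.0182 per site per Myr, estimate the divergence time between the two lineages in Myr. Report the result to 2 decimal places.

2.42

d = −(3/4) ln(1 − 4p/3) = −0.75 ln(1 − 0.110667) = −0.75 ln(0.889333)
  = −0.75 × (-0.117284) = 0.087963 substitutions/site.
Under a molecular clock d = 2μt, so t = d/(2μ) = 0.087963 / (2 × 0.0182) = 2.42 Myr.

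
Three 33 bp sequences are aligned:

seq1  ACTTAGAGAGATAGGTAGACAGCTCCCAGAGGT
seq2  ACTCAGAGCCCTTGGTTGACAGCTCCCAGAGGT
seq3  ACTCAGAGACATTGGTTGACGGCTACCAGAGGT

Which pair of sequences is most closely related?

seq2 and seq3

seq1–seq2: 6/33 differ, p = 0.182, d = 0.208.
seq1–seq3: 6/33 differ, p = 0.182, d = 0.208.
seq2–seq3: 4/33 differ, p = 0.121, d = 0.132.
The smallest distance is between seq2 and seq3.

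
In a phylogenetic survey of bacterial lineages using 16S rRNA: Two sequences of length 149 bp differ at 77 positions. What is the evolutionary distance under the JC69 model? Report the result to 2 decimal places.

0.88

p = 77/149 ≈ 0.516779.
d = −(3/4) ln(1 − 4p/3) = −0.75 ln(1 − 0.689039) = −0.75 ln(0.310961)
  = −0.75 × (-1.168088) = 0.876066 substitutions/site.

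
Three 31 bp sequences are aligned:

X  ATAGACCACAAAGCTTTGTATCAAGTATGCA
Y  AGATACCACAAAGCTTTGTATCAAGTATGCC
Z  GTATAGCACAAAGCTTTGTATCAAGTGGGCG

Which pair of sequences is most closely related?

X–Y: 3/31 differ, p = 0.097, d = 0.104.
X–Z: 6/31 differ, p = 0.194, d = 0.224.
Y–Z: 6/31 differ, p = 0.194, d = 0.224.
The smallest distance is between X and Y.

X and Y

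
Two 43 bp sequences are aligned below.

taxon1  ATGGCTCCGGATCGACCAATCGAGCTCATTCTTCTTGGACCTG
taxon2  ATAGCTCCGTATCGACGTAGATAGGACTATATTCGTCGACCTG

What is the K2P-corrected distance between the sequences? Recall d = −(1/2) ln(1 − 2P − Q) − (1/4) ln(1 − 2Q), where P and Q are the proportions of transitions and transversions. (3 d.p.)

0.446

Of 43 sites, 1 differences are transitions and 13 are transversions, so P = 1/43 ≈ 0.023256 and Q = 13/43 ≈ 0.302326.
Under the Kimura two-parameter model, d = −½ ln(1 − 2P − Q) − ¼ ln(1 − 2Q).
1 − 2P − Q = 0.651162, giving −½ ln(0.651162) = 0.214498.
1 − 2Q = 0.395348, giving −¼ ln(0.395348) = 0.231997.
d = 0.214498 + 0.231997 = 0.446495.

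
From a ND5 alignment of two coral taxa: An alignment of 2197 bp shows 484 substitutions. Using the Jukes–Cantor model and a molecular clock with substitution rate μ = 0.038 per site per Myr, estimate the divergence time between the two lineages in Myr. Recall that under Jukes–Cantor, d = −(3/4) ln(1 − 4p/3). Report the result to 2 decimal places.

p = 484/2197 ≈ 0.2203.
d = −(3/4) ln(1 − 4p/3) = −0.75 ln(1 − 0.293733) = −0.75 ln(0.706267)
  = −0.75 × (-0.347762) = 0.260822 substitutions/site.
Under a molecular clock d = 2μt, so t = d/(2μ) = 0.260822 / (2 × 0.038) = 3.43 Myr.

3.43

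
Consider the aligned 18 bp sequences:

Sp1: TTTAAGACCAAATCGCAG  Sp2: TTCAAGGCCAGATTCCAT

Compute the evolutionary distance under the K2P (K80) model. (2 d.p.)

Of 18 sites, 4 differences are transitions and 2 are transversions, so P = 4/18 ≈ 0.222222 and Q = 2/18 ≈ 0.111111.
Under the Kimura two-parameter model, d = −½ ln(1 − 2P − Q) − ¼ ln(1 − 2Q).
1 − 2P − Q = 0.444445, giving −½ ln(0.444445) = 0.405464.
1 − 2Q = 0.777778, giving −¼ ln(0.777778) = 0.062829.
d = 0.405464 + 0.062829 = 0.468293.

0.47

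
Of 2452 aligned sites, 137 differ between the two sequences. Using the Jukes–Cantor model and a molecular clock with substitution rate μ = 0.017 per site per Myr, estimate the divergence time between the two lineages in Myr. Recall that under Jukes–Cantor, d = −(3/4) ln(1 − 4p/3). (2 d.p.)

1.71

p = 137/2452 ≈ 0.055873.
d = −(3/4) ln(1 − 4p/3) = −0.75 ln(1 − 0.074497) = −0.75 ln(0.925503)
  = −0.75 × (-0.077418) = 0.058064 substitutions/site.
Under a molecular clock d = 2μt, so t = d/(2μ) = 0.058064 / (2 × 0.017) = 1.71 Myr.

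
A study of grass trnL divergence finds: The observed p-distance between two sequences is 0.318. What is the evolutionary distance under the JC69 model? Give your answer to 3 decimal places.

d = −(3/4) ln(1 − 4p/3) = −0.75 ln(1 − 0.424) = −0.75 ln(0.576)
  = −0.75 × (-0.551648) = 0.413736 substitutions/site.

0.414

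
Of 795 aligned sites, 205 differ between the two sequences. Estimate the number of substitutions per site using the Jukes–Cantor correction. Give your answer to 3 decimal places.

p = 205/795 ≈ 0.257862.
d = −(3/4) ln(1 − 4p/3) = −0.75 ln(1 − 0.343816) = −0.75 ln(0.656184)
  = −0.75 × (-0.421314) = 0.315986 substitutions/site.

0.316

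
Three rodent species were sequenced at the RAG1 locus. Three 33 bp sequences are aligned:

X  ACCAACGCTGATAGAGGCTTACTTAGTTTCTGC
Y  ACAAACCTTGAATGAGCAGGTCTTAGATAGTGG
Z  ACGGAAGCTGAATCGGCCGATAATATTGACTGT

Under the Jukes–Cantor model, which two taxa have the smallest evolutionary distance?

X and Y

X–Y: 14/33 differ, p = 0.424, d = 0.625.
X–Z: 17/33 differ, p = 0.515, d = 0.871.
Y–Z: 16/33 differ, p = 0.485, d = 0.780.
The smallest distance is between X and Y.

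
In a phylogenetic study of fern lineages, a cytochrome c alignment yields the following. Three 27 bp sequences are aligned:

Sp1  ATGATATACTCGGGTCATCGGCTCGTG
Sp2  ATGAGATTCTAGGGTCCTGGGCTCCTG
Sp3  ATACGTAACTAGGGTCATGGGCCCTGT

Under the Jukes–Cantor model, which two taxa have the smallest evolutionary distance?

Sp1 and Sp2

Sp1–Sp2: 6/27 differ, p = 0.222, d = 0.264.
Sp1–Sp3: 11/27 differ, p = 0.407, d = 0.588.
Sp2–Sp3: 10/27 differ, p = 0.370, d = 0.511.
The smallest distance is between Sp1 and Sp2.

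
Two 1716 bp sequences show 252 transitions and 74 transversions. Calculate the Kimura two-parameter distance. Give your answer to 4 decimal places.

0.2279

P = 252/1716 ≈ 0.146853 and Q = 74/1716 ≈ 0.043124.
Under the Kimura two-parameter model, d = −½ ln(1 − 2P − Q) − ¼ ln(1 − 2Q).
1 − 2P − Q = 0.66317, giving −½ ln(0.66317) = 0.205362.
1 − 2Q = 0.913752, giving −¼ ln(0.913752) = 0.022549.
d = 0.205362 + 0.022549 = 0.227911.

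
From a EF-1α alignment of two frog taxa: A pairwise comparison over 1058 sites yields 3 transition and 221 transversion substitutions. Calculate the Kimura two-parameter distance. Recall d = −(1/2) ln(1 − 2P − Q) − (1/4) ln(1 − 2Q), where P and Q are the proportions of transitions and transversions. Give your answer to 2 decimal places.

P = 3/1058 ≈ 0.002836 and Q = 221/1058 ≈ 0.208885.
Under the Kimura two-parameter model, d = −½ ln(1 − 2P − Q) − ¼ ln(1 − 2Q).
1 − 2P − Q = 0.785443, giving −½ ln(0.785443) = 0.120754.
1 − 2Q = 0.58223, giving −¼ ln(0.58223) = 0.135222.
d = 0.120754 + 0.135222 = 0.255976.

0.26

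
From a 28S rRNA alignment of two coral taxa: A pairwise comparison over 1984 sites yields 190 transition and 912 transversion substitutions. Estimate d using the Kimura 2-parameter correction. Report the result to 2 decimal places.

P = 190/1984 ≈ 0.095766 and Q = 912/1984 ≈ 0.459677.
Under the Kimura two-parameter model, d = −½ ln(1 − 2P − Q) − ¼ ln(1 − 2Q).
1 − 2P − Q = 0.348791, giving −½ ln(0.348791) = 0.526641.
1 − 2Q = 0.080646, giving −¼ ln(0.080646) = 0.629422.
d = 0.526641 + 0.629422 = 1.156063.

1.16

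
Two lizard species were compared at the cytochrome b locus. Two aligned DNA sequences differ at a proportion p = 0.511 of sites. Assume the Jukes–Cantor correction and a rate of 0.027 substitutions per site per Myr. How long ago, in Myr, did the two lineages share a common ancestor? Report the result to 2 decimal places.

15.88

d = −(3/4) ln(1 − 4p/3) = −0.75 ln(1 − 0.681333) = −0.75 ln(0.318667)
  = −0.75 × (-1.143609) = 0.857707 substitutions/site.
Under a molecular clock d = 2μt, so t = d/(2μ) = 0.857707 / (2 × 0.027) = 15.88 Myr.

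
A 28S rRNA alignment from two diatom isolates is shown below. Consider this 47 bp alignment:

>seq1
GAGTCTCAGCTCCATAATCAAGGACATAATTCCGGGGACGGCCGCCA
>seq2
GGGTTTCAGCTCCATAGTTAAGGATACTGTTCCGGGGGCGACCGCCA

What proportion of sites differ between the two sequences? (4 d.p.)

0.2128

The sequences differ at 10 of 47 positions (sites 2, 5, 17, 19, 25, 27, 28, 29, 38, 41).
p = 10/47 = 0.212765… ≈ 0.2128 (to 4 d.p.).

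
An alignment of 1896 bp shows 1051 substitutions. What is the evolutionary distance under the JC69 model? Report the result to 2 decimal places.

1.01

p = 1051/1896 ≈ 0.554325.
d = −(3/4) ln(1 − 4p/3) = −0.75 ln(1 − 0.7391) = −0.75 ln(0.2609)
  = −0.75 × (-1.343618) = 1.007714 substitutions/site.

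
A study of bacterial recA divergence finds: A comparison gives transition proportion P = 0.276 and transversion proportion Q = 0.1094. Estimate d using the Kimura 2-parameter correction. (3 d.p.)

0.603

Under the Kimura two-parameter model, d = −½ ln(1 − 2P − Q) − ¼ ln(1 − 2Q).
1 − 2P − Q = 0.3386, giving −½ ln(0.3386) = 0.541468.
1 − 2Q = 0.7812, giving −¼ ln(0.7812) = 0.061731.
d = 0.541468 + 0.061731 = 0.603199.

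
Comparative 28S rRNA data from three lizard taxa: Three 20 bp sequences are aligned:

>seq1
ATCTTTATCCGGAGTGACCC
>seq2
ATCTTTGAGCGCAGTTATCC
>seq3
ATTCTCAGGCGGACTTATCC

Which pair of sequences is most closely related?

seq1 and seq2

seq1–seq2: 6/20 differ, p = 0.300, d = 0.383.
seq1–seq3: 8/20 differ, p = 0.400, d = 0.572.
seq2–seq3: 7/20 differ, p = 0.350, d = 0.471.
The smallest distance is between seq1 and seq2.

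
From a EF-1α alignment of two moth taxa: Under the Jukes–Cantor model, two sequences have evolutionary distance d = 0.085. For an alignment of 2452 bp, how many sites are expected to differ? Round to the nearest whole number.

197

Invert JC69: p = (3/4)(1 − e^(−4d/3)) = 0.75 × (1 − e^(-0.113333)) = 0.75 × (1 − 0.892853) = 0.080360.
Expected differing sites = pL ≈ 0.080360 × 2452 = 197.04272 ≈ 197.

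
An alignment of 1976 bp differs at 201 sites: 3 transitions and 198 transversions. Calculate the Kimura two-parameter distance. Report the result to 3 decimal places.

0.110

P = 3/1976 ≈ 0.001518 and Q = 198/1976 ≈ 0.100202.
Under the Kimura two-parameter model, d = −½ ln(1 − 2P − Q) − ¼ ln(1 − 2Q).
1 − 2P − Q = 0.896762, giving −½ ln(0.896762) = 0.054482.
1 − 2Q = 0.799596, giving −¼ ln(0.799596) = 0.055912.
d = 0.054482 + 0.055912 = 0.110394.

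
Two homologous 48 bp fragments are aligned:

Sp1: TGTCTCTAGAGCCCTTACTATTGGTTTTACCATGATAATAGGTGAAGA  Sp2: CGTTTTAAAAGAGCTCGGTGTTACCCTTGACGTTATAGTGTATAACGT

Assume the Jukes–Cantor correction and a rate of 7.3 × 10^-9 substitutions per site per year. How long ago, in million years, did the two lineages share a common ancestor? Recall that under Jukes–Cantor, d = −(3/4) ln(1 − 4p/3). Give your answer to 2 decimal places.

The sequences differ at 26 of 48 sites, so p = 26/48 ≈ 0.541667.
d = −(3/4) ln(1 − 4p/3) = −0.75 ln(1 − 0.722223) = −0.75 ln(0.277777)
  = −0.75 × (-1.280937) = 0.960703 substitutions/site.
Under a molecular clock d = 2μt, so t = d/(2μ) = 0.960703 / (2 × 7.3 × 10^-9) = 65.80 million years.

65.80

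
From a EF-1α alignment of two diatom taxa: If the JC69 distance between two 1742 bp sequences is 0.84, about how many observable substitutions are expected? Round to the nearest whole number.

Invert JC69: p = (3/4)(1 − e^(−4d/3)) = 0.75 × (1 − e^(-1.12)) = 0.75 × (1 − 0.326280) = 0.505290.
Expected differing sites = pL ≈ 0.505290 × 1742 = 880.21518 ≈ 880.

880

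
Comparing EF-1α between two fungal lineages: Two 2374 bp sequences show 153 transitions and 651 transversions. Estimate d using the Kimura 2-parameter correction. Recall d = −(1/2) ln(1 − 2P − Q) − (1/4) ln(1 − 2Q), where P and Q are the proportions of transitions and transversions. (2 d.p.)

P = 153/2374 ≈ 0.064448 and Q = 651/2374 ≈ 0.274221.
Under the Kimura two-parameter model, d = −½ ln(1 − 2P − Q) − ¼ ln(1 − 2Q).
1 − 2P − Q = 0.596883, giving −½ ln(0.596883) = 0.258017.
1 − 2Q = 0.451558, giving −¼ ln(0.451558) = 0.198763.
d = 0.258017 + 0.198763 = 0.456780.

0.46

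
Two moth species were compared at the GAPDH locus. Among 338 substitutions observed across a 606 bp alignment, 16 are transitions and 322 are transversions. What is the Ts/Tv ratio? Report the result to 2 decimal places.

0.05

R = 16/322 = 0.049689… ≈ 0.05 (to 2 d.p.).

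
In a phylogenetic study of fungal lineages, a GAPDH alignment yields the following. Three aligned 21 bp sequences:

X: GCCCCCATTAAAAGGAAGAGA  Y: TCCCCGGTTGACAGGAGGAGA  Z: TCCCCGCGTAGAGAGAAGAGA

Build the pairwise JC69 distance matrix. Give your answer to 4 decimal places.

d(X,Y) = 0.3597, d(X,Z) = 0.4408, d(Y,Z) = 0.5319

X–Y: 6/21 sites differ → p ≈ 0.285714, d = −0.75 ln(1 − 0.380952) = 0.359679 ≈ 0.3597.
X–Z: 7/21 sites differ → p ≈ 0.333333, d = −0.75 ln(1 − 0.444444) = 0.440839 ≈ 0.4408.
Y–Z: 8/21 sites differ → p ≈ 0.380952, d = −0.75 ln(1 − 0.507936) = 0.531860 ≈ 0.5319.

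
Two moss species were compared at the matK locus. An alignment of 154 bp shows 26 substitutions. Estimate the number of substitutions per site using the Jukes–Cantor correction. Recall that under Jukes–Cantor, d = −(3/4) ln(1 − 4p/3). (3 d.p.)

0.191

p = 26/154 ≈ 0.168831.
d = −(3/4) ln(1 − 4p/3) = −0.75 ln(1 − 0.225108) = −0.75 ln(0.774892)
  = −0.75 × (-0.255032) = 0.191274 substitutions/site.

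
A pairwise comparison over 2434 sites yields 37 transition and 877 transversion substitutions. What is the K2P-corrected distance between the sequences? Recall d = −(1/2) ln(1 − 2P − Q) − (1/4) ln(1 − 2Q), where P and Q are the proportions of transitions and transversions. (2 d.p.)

0.57

P = 37/2434 ≈ 0.015201 and Q = 877/2434 ≈ 0.360312.
Under the Kimura two-parameter model, d = −½ ln(1 − 2P − Q) − ¼ ln(1 − 2Q).
1 − 2P − Q = 0.609286, giving −½ ln(0.609286) = 0.247734.
1 − 2Q = 0.279376, giving −¼ ln(0.279376) = 0.318799.
d = 0.247734 + 0.318799 = 0.566533.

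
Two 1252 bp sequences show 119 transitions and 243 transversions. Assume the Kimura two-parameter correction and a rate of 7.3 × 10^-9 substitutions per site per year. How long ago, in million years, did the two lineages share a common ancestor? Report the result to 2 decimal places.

P = 119/1252 ≈ 0.095048 and Q = 243/1252 ≈ 0.194089.
Under the Kimura two-parameter model, d = −½ ln(1 − 2P − Q) − ¼ ln(1 − 2Q).
1 − 2P − Q = 0.615815, giving −½ ln(0.615815) = 0.242404.
1 − 2Q = 0.611822, giving −¼ ln(0.611822) = 0.122828.
d = 0.242404 + 0.122828 = 0.365232.
Under a molecular clock d = 2μt, so t = d/(2μ) = 0.365232 / (2 × 7.3 × 10^-9) = 25.02 million years.

25.02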